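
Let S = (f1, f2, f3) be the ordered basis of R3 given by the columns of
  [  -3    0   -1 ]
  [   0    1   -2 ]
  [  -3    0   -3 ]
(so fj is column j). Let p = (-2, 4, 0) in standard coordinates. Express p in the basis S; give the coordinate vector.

(1, 2, -1)

Write p = c_1 f1 + ... + c_3 f3 and solve for the c_i.
Gaussian elimination on [M | p] yields c = (1, 2, -1).
Check: f1 + 2f2 - f3 = (-2, 4, 0).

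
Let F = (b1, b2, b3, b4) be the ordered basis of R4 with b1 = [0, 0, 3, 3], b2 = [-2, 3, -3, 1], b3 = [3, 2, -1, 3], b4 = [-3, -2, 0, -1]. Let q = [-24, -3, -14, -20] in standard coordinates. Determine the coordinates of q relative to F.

We seek scalars with c_1 b1 + ... + c_4 b4 = q; equivalently solve M c = q where the columns of M are b1, ..., b4.
Gaussian elimination on [M | q] yields c = (-3, 3, -4, 2).
Check: -3b1 + 3b2 - 4b3 + 2b4 = [-24, -3, -14, -20].

[-3, 3, -4, 2]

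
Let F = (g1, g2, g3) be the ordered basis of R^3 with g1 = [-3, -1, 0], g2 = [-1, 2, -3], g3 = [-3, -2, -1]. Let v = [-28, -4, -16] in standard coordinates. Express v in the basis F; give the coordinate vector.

[v]_F is the unique c with M c = v, where M has columns g1, ..., g3.
Row-reducing the augmented matrix [M | v] gives c = (4, 4, 4).
Check: 4g1 + 4g2 + 4g3 = [-28, -4, -16].

[4, 4, 4]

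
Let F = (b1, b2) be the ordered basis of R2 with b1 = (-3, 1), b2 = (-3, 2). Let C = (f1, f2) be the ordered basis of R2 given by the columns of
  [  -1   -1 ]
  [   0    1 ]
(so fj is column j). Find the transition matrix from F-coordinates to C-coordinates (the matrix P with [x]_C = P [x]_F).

[[2, 1], [1, 2]]

Let M have columns bj and N have columns fj. Then for every x, N [x]_C = x = M [x]_F, so P = N^(-1) M.
Since det N = -1, N^(-1) has integer entries; multiplying gives P = [[2, 1], [1, 2]].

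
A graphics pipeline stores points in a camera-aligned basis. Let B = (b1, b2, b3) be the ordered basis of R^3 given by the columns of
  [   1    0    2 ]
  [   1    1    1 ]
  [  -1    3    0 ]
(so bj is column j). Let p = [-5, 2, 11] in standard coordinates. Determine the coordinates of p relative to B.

[p]_B is the unique c with M c = p, where M has columns b1, ..., b3.
Gaussian elimination on [M | p] yields c = (1, 4, -3).
Check: b1 + 4b2 - 3b3 = [-5, 2, 11].

[1, 4, -3]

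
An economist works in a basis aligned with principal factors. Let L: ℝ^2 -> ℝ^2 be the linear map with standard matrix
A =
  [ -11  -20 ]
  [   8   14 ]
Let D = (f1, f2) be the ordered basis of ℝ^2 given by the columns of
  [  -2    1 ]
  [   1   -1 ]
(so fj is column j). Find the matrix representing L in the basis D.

The j-th column of [L]_D is [L(fj)]_D.
L(f1) = A f1 = <2, -2> = 0·f1 + 2f2, so column 1 is <0, 2>.
Repeating for f2 and assembling the columns gives [[0, -3], [2, 3]].

[[0, -3], [2, 3]]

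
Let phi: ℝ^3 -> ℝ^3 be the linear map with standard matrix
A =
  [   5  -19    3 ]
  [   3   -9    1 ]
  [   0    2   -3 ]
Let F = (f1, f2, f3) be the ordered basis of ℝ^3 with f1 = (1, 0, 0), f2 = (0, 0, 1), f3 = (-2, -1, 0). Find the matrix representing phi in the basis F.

[[-1, 1, 3], [0, -3, -2], [-3, -1, -3]]

The j-th column of [phi]_F is [phi(fj)]_F.
phi(f1) = A f1 = (5, 3, 0) = -f1 + 0·f2 - 3f3, so column 1 is (-1, 0, -3).
Repeating for f2, f3 and assembling the columns gives [[-1, 1, 3], [0, -3, -2], [-3, -1, -3]].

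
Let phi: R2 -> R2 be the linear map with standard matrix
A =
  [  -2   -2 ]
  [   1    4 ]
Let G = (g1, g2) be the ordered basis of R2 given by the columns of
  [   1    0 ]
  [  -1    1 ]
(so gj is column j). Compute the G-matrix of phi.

The j-th column of [phi]_G is [phi(gj)]_G.
phi(g1) = A g1 = <0, -3> = 0·g1 - 3g2, so column 1 is <0, -3>.
Repeating for g2 and assembling the columns gives [[0, -2], [-3, 2]].

[[0, -2], [-3, 2]]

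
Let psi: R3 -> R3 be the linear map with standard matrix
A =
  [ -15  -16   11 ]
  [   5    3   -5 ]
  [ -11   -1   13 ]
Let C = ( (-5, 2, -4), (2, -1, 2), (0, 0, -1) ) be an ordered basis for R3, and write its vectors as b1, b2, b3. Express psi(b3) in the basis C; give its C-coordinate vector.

(1, -3, 3)

Column 3 of [psi]_C is the C-coordinate vector of psi(b3).
In standard coordinates psi(b3) = A b3 = (-11, 5, -13).
Converting to C: (-11, 5, -13) = b1 - 3b2 + 3b3, so the coordinate vector is (1, -3, 3).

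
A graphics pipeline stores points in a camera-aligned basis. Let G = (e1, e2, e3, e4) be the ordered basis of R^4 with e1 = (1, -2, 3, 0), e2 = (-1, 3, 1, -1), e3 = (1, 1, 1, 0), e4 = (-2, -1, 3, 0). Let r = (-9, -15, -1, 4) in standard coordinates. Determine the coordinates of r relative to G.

Write r = c_1 e1 + ... + c_4 e4 and solve for the c_i.
Solving this 4x4 system gives c = (-2, -4, -3, 4).
Check: -2e1 - 4e2 - 3e3 + 4e4 = (-9, -15, -1, 4).

(-2, -4, -3, 4)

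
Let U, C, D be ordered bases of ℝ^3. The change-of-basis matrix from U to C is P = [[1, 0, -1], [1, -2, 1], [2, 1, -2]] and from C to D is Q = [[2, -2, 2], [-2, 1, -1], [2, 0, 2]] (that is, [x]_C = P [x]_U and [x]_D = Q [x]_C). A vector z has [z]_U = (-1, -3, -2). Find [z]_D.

(-6, 2, 0)

First [z]_C = P [z]_U = (1, 3, -1).
Then [z]_D = Q [z]_C = (-6, 2, 0).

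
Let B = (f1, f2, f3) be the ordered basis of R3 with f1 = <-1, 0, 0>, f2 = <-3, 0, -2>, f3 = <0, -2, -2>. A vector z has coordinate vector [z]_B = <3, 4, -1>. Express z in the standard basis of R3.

<-15, 2, -6>

The coordinates say z = 3f1 + 4f2 - f3; adding the scaled basis vectors gives <-15, 2, -6>.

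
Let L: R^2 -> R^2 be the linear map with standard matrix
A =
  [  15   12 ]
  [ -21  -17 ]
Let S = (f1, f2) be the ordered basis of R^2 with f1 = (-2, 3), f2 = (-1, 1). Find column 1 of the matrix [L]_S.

Compute L(f1) = A f1 = (6, -9) in standard coordinates.
Then write this in S-coordinates: solve for y in y_1 f1 + y_2 f2 = (6, -9).
This gives y = (-3, 0), which is column 1 of [L]_S.

(-3, 0)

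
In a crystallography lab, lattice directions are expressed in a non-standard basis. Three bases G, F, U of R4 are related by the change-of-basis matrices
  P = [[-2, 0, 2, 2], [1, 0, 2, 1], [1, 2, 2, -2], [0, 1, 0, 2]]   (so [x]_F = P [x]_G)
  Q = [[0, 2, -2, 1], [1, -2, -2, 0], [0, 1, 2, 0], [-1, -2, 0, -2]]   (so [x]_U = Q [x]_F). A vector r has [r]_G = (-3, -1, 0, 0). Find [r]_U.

(3, 22, -13, 2)

Apply P to get F-coordinates (6, -3, -5, -1), then Q to get U-coordinates.
The result is [r]_U = (3, 22, -13, 2).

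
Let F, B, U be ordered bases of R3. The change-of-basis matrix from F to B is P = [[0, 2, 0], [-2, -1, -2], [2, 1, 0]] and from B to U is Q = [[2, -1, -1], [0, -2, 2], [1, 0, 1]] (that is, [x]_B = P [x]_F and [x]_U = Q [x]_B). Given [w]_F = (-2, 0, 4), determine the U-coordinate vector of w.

(8, 0, -4)

Composing the changes, [w]_U = Q P [w]_F.
Q P = [[0, 4, 2], [8, 4, 4], [2, 3, 0]]; applying this to (-2, 0, 4) gives (8, 0, -4).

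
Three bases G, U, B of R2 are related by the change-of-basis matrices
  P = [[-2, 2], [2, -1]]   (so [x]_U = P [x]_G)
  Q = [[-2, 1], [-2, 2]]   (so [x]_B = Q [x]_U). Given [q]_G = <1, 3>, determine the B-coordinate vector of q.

Composing the changes, [q]_B = Q P [q]_G.
Q P = [[6, -5], [8, -6]]; applying this to <1, 3> gives <-9, -10>.

<-9, -10>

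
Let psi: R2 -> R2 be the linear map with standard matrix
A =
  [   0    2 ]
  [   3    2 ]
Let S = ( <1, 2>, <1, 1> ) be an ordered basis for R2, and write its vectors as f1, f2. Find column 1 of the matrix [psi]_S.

<3, 1>

Column 1 of [psi]_S is the S-coordinate vector of psi(f1).
In standard coordinates psi(f1) = A f1 = <4, 7>.
Converting to S: <4, 7> = 3f1 + f2, so the coordinate vector is <3, 1>.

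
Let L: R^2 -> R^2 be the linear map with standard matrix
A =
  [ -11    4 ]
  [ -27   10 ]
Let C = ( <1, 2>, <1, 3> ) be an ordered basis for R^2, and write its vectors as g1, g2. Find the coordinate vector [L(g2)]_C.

Compute L(g2) = A g2 = <1, 3> in standard coordinates.
Then write this in C-coordinates: solve for y in y_1 g1 + y_2 g2 = <1, 3>.
This gives y = <0, 1>, which is column 2 of [L]_C.

<0, 1>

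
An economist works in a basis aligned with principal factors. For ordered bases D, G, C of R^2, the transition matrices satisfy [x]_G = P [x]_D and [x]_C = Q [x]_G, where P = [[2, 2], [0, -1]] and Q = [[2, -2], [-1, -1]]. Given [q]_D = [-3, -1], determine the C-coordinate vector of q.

First [q]_G = P [q]_D = [-8, 1].
Then [q]_C = Q [q]_G = [-18, 7].

[-18, 7]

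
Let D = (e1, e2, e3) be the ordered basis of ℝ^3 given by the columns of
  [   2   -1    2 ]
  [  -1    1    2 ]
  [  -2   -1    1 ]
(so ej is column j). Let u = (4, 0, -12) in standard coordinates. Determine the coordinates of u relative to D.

(4, 4, 0)

[u]_D is the unique c with M c = u, where M has columns e1, ..., e3.
Solving this 3x3 system gives c = (4, 4, 0).
Check: 4e1 + 4e2 + 0·e3 = (4, 0, -12).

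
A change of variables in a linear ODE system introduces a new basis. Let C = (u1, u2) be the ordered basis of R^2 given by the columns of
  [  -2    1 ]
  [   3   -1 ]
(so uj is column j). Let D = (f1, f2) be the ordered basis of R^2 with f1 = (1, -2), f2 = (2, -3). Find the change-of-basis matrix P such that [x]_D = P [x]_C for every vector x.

[[0, -1], [-1, 1]]

Let M have columns uj and N have columns fj. Then for every x, N [x]_D = x = M [x]_C, so P = N^(-1) M.
Since det N = 1, N^(-1) has integer entries; multiplying gives P = [[0, -1], [-1, 1]].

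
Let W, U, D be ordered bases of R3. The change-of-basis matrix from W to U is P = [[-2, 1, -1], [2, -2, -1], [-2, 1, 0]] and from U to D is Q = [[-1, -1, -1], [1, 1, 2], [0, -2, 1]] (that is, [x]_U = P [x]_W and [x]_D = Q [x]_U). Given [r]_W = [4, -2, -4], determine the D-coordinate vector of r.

[0, -10, -42]

First [r]_U = P [r]_W = [-6, 16, -10].
Then [r]_D = Q [r]_U = [0, -10, -42].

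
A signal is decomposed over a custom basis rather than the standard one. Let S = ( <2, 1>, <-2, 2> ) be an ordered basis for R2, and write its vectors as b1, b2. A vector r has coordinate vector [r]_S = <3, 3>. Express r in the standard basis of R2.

The coordinates say r = 3b1 + 3b2; adding the scaled basis vectors gives <0, 9>.

<0, 9>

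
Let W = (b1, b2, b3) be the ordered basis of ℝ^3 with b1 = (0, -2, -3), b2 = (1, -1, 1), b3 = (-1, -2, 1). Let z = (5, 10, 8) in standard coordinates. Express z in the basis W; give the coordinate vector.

(-3, 2, -3)

We seek scalars with c_1 b1 + ... + c_3 b3 = z; equivalently solve M c = z where the columns of M are b1, ..., b3.
Row-reducing the augmented matrix [M | z] gives c = (-3, 2, -3).
Check: -3b1 + 2b2 - 3b3 = (5, 10, 8).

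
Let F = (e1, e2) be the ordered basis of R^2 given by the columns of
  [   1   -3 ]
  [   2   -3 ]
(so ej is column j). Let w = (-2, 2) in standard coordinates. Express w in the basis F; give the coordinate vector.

We seek scalars with c_1 e1 + c_2 e2 = w; equivalently solve M c = w where the columns of M are e1, e2.
System: c_1 - 3c_2 = -2, 2c_1 - 3c_2 = 2; solving gives c_1 = 4, c_2 = 2.
Check: 4e1 + 2e2 = (-2, 2).

(4, 2)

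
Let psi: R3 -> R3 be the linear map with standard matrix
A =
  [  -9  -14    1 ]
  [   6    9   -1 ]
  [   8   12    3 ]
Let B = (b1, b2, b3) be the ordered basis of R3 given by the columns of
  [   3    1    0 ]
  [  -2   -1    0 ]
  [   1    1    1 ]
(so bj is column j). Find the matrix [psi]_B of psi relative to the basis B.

[[1, 2, 0], [-1, 0, 1], [3, -3, 2]]

Let P have columns b1, ..., b3. Then [psi]_B = P^(-1) A P.
Here det P = -1, so P^(-1) is integer; computing A P first and then P^(-1)(A P) gives [[1, 2, 0], [-1, 0, 1], [3, -3, 2]].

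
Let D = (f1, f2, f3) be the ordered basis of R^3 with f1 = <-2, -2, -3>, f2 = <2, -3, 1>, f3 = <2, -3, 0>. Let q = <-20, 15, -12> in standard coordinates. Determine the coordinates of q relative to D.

We seek scalars with c_1 f1 + ... + c_3 f3 = q; equivalently solve M c = q where the columns of M are f1, ..., f3.
Solving this 3x3 system gives c = (3, -3, -4).
Check: 3f1 - 3f2 - 4f3 = <-20, 15, -12>.

<3, -3, -4>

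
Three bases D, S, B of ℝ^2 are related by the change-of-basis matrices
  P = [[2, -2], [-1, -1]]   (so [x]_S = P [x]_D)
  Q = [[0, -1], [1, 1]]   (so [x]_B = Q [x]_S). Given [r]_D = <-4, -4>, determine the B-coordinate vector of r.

<-8, 8>

Apply P to get S-coordinates <0, 8>, then Q to get B-coordinates.
The result is [r]_B = <-8, 8>.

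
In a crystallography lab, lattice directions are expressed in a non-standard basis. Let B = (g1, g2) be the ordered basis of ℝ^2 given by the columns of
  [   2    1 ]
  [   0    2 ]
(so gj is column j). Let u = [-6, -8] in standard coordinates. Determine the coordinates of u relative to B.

[u]_B is the unique c with M c = u, where M has columns g1, g2.
System: 2c_1 + c_2 = -6, 0c_1 + 2c_2 = -8; solving gives c_1 = -1, c_2 = -4.
Check: -g1 - 4g2 = [-6, -8].

[-1, -4]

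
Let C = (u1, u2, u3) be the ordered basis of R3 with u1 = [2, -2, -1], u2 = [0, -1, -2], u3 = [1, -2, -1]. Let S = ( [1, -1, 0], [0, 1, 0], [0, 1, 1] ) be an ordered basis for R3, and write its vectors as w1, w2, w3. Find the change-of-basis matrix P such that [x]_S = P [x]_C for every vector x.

Column j of P is [uj]_S, since P maps C-coordinates to S-coordinates.
Expressing u1 in S: u1 = 2w1 + w2 - w3, so column 1 of P is [2, 1, -1].
Doing the same for each uj gives P = [[2, 0, 1], [1, 1, 0], [-1, -2, -1]].

[[2, 0, 1], [1, 1, 0], [-1, -2, -1]]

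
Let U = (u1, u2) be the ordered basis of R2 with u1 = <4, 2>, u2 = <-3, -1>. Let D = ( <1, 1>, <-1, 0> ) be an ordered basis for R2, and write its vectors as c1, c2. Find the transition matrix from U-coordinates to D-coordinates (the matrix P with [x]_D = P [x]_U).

[[2, -1], [-2, 2]]

Take x = uj: its U-coordinates are the j-th standard unit vector, so P e_j — column j of P — equals [uj]_D.
u1 = 2c1 - 2c2, giving column 1 = <2, -2>; repeating for each j gives P = [[2, -1], [-2, 2]].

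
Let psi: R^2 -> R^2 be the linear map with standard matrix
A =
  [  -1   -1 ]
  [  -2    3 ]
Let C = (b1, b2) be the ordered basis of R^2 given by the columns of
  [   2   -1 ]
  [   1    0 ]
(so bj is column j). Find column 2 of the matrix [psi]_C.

Compute psi(b2) = A b2 = [1, 2] in standard coordinates.
Then write this in C-coordinates: solve for y in y_1 b1 + y_2 b2 = [1, 2].
This gives y = [2, 3], which is column 2 of [psi]_C.

[2, 3]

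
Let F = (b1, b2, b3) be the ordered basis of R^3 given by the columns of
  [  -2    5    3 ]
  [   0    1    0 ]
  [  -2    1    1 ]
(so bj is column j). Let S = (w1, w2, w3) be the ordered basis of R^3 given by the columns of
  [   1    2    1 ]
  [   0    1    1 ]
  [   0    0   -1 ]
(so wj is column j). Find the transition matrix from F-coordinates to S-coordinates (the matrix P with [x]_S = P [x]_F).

Column j of P is [bj]_S, since P maps F-coordinates to S-coordinates.
Expressing b1 in S: b1 = 0·w1 - 2w2 + 2w3, so column 1 of P is (0, -2, 2).
Doing the same for each bj gives P = [[0, 2, 2], [-2, 2, 1], [2, -1, -1]].

[[0, 2, 2], [-2, 2, 1], [2, -1, -1]]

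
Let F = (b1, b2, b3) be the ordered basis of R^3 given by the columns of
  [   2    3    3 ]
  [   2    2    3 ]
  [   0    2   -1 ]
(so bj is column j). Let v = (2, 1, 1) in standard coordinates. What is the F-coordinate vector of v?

(-2, 1, 1)

We seek scalars with c_1 b1 + ... + c_3 b3 = v; equivalently solve M c = v where the columns of M are b1, ..., b3.
Row-reducing the augmented matrix [M | v] gives c = (-2, 1, 1).
Check: -2b1 + b2 + b3 = (2, 1, 1).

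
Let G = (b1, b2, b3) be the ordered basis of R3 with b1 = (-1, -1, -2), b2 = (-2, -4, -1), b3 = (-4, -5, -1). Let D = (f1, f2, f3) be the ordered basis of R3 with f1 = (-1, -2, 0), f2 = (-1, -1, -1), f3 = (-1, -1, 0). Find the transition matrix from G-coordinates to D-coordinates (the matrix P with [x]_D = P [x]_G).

[[0, 2, 1], [2, 1, 1], [-1, -1, 2]]

Let M have columns bj and N have columns fj. Then for every x, N [x]_D = x = M [x]_G, so P = N^(-1) M.
Since det N = -1, N^(-1) has integer entries; multiplying gives P = [[0, 2, 1], [2, 1, 1], [-1, -1, 2]].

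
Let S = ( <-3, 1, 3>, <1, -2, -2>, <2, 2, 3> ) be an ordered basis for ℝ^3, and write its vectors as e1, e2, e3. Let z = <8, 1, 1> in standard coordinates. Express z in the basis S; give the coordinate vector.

[z]_S is the unique c with M c = z, where M has columns e1, ..., e3.
Row-reducing the augmented matrix [M | z] gives c = (-1, 1, 2).
Check: -e1 + e2 + 2e3 = <8, 1, 1>.

<-1, 1, 2>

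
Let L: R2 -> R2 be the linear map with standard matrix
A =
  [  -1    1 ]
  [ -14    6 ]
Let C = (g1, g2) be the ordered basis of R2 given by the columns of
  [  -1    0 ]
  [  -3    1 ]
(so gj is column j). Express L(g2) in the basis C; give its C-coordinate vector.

Compute L(g2) = A g2 = [1, 6] in standard coordinates.
Then write this in C-coordinates: solve for y in y_1 g1 + y_2 g2 = [1, 6].
This gives y = [-1, 3], which is column 2 of [L]_C.

[-1, 3]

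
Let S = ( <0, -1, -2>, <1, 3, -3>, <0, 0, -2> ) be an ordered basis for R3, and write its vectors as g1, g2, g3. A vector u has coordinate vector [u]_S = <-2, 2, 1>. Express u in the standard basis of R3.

u = M [u]_S, where M has columns g1, ..., g3.
Carrying out the matrix-vector product, u = <2, 8, -4>.

<2, 8, -4>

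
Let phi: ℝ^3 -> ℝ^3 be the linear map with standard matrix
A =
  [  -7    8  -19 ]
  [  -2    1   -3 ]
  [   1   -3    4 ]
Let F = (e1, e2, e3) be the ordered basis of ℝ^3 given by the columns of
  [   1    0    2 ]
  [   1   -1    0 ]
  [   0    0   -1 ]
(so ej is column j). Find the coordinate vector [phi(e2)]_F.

<-2, -1, -3>

Column 2 of [phi]_F is the F-coordinate vector of phi(e2).
In standard coordinates phi(e2) = A e2 = <-8, -1, 3>.
Converting to F: <-8, -1, 3> = -2e1 - e2 - 3e3, so the coordinate vector is <-2, -1, -3>.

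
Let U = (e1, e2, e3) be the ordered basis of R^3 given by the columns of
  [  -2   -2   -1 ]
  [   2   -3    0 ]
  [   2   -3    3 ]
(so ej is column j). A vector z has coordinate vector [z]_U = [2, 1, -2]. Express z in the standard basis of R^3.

z = M [z]_U, where M has columns e1, ..., e3.
Carrying out the matrix-vector product, z = [-4, 1, -5].

[-4, 1, -5]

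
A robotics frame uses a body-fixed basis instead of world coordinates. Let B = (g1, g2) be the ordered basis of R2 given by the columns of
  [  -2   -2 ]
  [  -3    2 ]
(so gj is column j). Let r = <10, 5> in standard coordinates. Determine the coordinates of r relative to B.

Write r = c_1 g1 + c_2 g2 and solve for the c_i.
System: -2c_1 - 2c_2 = 10, -3c_1 + 2c_2 = 5; solving gives c_1 = -3, c_2 = -2.
Check: -3g1 - 2g2 = <10, 5>.

<-3, -2>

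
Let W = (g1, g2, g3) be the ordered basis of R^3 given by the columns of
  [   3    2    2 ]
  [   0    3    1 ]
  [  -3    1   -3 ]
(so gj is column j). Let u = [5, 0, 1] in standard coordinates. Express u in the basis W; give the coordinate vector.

[3, 1, -3]

[u]_W is the unique c with M c = u, where M has columns g1, ..., g3.
Solving this 3x3 system gives c = (3, 1, -3).
Check: 3g1 + g2 - 3g3 = [5, 0, 1].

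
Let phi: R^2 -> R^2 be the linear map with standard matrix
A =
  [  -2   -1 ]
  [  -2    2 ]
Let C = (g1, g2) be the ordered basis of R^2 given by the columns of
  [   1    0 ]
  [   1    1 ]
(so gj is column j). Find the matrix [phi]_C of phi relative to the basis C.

Let P have columns g1, g2. Then [phi]_C = P^(-1) A P.
Here det P = 1, so P^(-1) is integer; computing A P first and then P^(-1)(A P) gives [[-3, -1], [3, 3]].

[[-3, -1], [3, 3]]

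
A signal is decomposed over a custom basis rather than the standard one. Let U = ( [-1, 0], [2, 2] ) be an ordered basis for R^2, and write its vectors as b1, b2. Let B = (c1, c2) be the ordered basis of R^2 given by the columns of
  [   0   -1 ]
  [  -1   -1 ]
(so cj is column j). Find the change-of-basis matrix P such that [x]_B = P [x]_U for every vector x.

[[-1, 0], [1, -2]]

Take x = bj: its U-coordinates are the j-th standard unit vector, so P e_j — column j of P — equals [bj]_B.
b1 = -c1 + c2, giving column 1 = [-1, 1]; repeating for each j gives P = [[-1, 0], [1, -2]].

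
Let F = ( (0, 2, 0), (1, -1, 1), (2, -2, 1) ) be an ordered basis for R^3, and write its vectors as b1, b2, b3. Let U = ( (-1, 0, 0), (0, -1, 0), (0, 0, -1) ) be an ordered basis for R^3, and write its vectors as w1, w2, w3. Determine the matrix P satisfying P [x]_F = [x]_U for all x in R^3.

[[0, -1, -2], [-2, 1, 2], [0, -1, -1]]

Take x = bj: its F-coordinates are the j-th standard unit vector, so P e_j — column j of P — equals [bj]_U.
b1 = 0·w1 - 2w2 + 0·w3, giving column 1 = (0, -2, 0); repeating for each j gives P = [[0, -1, -2], [-2, 1, 2], [0, -1, -1]].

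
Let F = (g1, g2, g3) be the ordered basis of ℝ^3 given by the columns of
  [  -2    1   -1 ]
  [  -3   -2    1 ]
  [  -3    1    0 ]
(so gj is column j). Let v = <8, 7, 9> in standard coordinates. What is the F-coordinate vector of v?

<-3, 0, -2>

We seek scalars with c_1 g1 + ... + c_3 g3 = v; equivalently solve M c = v where the columns of M are g1, ..., g3.
Gaussian elimination on [M | v] yields c = (-3, 0, -2).
Check: -3g1 + 0·g2 - 2g3 = <8, 7, 9>.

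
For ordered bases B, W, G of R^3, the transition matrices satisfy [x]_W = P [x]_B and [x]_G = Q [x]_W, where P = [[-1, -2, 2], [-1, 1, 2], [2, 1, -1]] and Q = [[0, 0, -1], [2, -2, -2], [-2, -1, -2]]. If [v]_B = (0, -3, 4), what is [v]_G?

(7, 32, -19)

First [v]_W = P [v]_B = (14, 5, -7).
Then [v]_G = Q [v]_W = (7, 32, -19).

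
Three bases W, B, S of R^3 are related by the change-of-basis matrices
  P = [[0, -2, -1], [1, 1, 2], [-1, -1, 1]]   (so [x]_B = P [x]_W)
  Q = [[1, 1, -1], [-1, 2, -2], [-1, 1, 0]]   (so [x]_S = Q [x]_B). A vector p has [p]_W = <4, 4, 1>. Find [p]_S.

Apply P to get B-coordinates <-9, 10, -7>, then Q to get S-coordinates.
The result is [p]_S = <8, 43, 19>.

<8, 43, 19>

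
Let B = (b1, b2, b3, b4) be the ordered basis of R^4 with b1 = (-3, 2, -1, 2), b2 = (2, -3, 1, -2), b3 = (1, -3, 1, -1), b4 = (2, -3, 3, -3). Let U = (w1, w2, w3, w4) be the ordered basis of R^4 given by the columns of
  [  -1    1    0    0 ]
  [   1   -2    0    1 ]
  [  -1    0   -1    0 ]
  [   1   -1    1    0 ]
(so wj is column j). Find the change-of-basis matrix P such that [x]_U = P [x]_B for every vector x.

Take x = bj: its B-coordinates are the j-th standard unit vector, so P e_j — column j of P — equals [bj]_U.
b1 = 2w1 - w2 - w3 - 2w4, giving column 1 = (2, -1, -1, -2); repeating for each j gives P = [[2, -1, -1, -2], [-1, 1, 0, 0], [-1, 0, 0, -1], [-2, 0, -2, -1]].

[[2, -1, -1, -2], [-1, 1, 0, 0], [-1, 0, 0, -1], [-2, 0, -2, -1]]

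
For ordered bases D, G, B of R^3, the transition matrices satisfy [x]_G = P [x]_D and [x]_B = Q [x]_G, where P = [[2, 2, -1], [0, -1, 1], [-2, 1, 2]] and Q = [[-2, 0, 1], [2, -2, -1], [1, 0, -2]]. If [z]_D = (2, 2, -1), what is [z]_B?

First [z]_G = P [z]_D = (9, -3, -4).
Then [z]_B = Q [z]_G = (-22, 28, 17).

(-22, 28, 17)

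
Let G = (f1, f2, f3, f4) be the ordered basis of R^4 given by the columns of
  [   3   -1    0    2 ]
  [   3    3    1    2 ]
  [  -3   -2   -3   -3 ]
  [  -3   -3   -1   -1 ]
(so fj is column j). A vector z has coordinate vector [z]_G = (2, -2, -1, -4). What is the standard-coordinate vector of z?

(0, -9, 13, 5)

By definition z = 2f1 - 2f2 - f3 - 4f4.
Summing componentwise gives (0, -9, 13, 5).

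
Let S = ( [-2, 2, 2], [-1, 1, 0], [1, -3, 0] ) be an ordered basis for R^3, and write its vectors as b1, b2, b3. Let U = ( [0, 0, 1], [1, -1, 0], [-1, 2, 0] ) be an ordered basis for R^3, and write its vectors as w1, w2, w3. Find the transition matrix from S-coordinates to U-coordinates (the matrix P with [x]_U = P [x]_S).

Let M have columns bj and N have columns wj. Then for every x, N [x]_U = x = M [x]_S, so P = N^(-1) M.
Since det N = 1, N^(-1) has integer entries; multiplying gives P = [[2, 0, 0], [-2, -1, -1], [0, 0, -2]].

[[2, 0, 0], [-2, -1, -1], [0, 0, -2]]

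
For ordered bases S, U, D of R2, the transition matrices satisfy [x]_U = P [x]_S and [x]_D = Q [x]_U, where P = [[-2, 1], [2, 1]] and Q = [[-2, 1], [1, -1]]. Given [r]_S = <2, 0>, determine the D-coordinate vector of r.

<12, -8>

Apply P to get U-coordinates <-4, 4>, then Q to get D-coordinates.
The result is [r]_D = <12, -8>.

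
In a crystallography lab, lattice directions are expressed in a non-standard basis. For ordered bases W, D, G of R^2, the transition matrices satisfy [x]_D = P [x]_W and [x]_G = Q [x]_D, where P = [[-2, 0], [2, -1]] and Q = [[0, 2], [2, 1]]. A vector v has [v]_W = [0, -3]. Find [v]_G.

[6, 3]

Apply P to get D-coordinates [0, 3], then Q to get G-coordinates.
The result is [v]_G = [6, 3].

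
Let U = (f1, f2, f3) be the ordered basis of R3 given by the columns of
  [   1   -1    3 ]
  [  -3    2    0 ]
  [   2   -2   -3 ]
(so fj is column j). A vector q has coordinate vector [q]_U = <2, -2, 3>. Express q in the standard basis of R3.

q = M [q]_U, where M has columns f1, ..., f3.
Carrying out the matrix-vector product, q = <13, -10, -1>.

<13, -10, -1>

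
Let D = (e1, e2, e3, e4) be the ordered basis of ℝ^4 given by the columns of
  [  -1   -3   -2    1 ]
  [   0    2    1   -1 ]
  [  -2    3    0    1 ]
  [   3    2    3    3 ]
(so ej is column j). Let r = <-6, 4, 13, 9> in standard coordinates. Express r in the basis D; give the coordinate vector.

Write r = c_1 e1 + ... + c_4 e4 and solve for the c_i.
Gaussian elimination on [M | r] yields c = (-1, 3, 0, 2).
Check: -e1 + 3e2 + 0·e3 + 2e4 = <-6, 4, 13, 9>.

<-1, 3, 0, 2>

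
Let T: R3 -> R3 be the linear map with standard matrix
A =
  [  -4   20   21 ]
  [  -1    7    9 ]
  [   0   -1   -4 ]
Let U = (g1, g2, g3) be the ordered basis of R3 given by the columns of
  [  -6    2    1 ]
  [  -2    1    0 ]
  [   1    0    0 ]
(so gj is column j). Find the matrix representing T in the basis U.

[[-2, -1, 0], [-3, 3, -1], [-1, 0, -2]]

With P the matrix whose columns are g1, ..., g3, [T]_U = P^(-1) A P.
Column by column: T(g1) = A g1 = [5, 1, -2]; its U-coordinates [-2, -3, -1] give column 1.
Continuing for each basis vector yields [T]_U = [[-2, -1, 0], [-3, 3, -1], [-1, 0, -2]].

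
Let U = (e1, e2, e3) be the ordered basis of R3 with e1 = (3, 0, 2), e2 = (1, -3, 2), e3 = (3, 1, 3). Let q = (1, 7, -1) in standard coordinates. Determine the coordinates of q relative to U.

(0, -2, 1)

Write q = c_1 e1 + ... + c_3 e3 and solve for the c_i.
Gaussian elimination on [M | q] yields c = (0, -2, 1).
Check: 0·e1 - 2e2 + e3 = (1, 7, -1).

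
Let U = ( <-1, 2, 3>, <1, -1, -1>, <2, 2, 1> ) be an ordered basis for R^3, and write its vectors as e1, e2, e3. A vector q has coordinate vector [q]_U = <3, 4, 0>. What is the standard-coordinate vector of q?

By definition q = 3e1 + 4e2 + 0·e3.
Summing componentwise gives <1, 2, 5>.

<1, 2, 5>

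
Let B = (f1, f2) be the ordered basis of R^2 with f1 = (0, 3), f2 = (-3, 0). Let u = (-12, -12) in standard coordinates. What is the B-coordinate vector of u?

(-4, 4)

Write u = c_1 f1 + c_2 f2 and solve for the c_i.
System: 0c_1 - 3c_2 = -12, 3c_1 + 0c_2 = -12; solving gives c_1 = -4, c_2 = 4.
Check: -4f1 + 4f2 = (-12, -12).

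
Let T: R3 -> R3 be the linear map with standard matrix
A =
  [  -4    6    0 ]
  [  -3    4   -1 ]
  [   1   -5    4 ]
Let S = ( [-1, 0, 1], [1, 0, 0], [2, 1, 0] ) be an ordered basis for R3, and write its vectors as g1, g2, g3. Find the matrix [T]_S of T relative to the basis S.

[[3, 1, -3], [3, 3, -1], [2, -3, -2]]

Let P have columns g1, ..., g3. Then [T]_S = P^(-1) A P.
Here det P = 1, so P^(-1) is integer; computing A P first and then P^(-1)(A P) gives [[3, 1, -3], [3, 3, -1], [2, -3, -2]].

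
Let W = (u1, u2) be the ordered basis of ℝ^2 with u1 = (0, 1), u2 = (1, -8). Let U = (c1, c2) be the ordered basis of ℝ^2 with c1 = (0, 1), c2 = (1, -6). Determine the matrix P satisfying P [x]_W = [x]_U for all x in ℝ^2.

Let M have columns uj and N have columns cj. Then for every x, N [x]_U = x = M [x]_W, so P = N^(-1) M.
Since det N = -1, N^(-1) has integer entries; multiplying gives P = [[1, -2], [0, 1]].

[[1, -2], [0, 1]]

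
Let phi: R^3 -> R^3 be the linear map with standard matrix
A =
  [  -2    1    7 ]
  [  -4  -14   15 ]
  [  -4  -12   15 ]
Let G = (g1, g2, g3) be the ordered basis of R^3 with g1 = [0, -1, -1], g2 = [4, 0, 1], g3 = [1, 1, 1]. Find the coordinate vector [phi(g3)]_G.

Compute phi(g3) = A g3 = [6, -3, -1] in standard coordinates.
Then write this in G-coordinates: solve for y in y_1 g1 + ... + y_3 g3 = [6, -3, -1].
This gives y = [1, 2, -2], which is column 3 of [phi]_G.

[1, 2, -2]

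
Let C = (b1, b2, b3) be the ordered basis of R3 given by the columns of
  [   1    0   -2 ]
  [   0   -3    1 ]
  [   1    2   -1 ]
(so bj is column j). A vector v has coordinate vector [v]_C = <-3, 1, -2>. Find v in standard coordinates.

<1, -5, 1>

v = M [v]_C, where M has columns b1, ..., b3.
Carrying out the matrix-vector product, v = <1, -5, 1>.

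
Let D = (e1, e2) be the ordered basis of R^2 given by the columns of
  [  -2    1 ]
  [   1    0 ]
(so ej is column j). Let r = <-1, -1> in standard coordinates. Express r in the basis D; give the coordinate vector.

<-1, -3>

[r]_D is the unique c with M c = r, where M has columns e1, e2.
System: -2c_1 + c_2 = -1, c_1 + 0c_2 = -1; solving gives c_1 = -1, c_2 = -3.
Check: -e1 - 3e2 = <-1, -1>.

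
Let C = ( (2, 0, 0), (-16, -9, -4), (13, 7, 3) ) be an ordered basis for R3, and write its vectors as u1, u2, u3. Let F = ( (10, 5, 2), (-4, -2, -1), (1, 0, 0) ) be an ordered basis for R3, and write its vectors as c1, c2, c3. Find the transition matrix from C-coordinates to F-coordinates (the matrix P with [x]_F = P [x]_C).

[[0, -1, 1], [0, 2, -1], [2, 2, -1]]

Let M have columns uj and N have columns cj. Then for every x, N [x]_F = x = M [x]_C, so P = N^(-1) M.
Since det N = -1, N^(-1) has integer entries; multiplying gives P = [[0, -1, 1], [0, 2, -1], [2, 2, -1]].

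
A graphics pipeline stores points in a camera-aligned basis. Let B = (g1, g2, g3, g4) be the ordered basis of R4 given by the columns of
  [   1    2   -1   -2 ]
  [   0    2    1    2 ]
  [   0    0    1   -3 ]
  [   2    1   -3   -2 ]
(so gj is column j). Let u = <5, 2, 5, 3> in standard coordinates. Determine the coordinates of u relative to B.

<3, 1, 2, -1>

We seek scalars with c_1 g1 + ... + c_4 g4 = u; equivalently solve M c = u where the columns of M are g1, ..., g4.
Gaussian elimination on [M | u] yields c = (3, 1, 2, -1).
Check: 3g1 + g2 + 2g3 - g4 = <5, 2, 5, 3>.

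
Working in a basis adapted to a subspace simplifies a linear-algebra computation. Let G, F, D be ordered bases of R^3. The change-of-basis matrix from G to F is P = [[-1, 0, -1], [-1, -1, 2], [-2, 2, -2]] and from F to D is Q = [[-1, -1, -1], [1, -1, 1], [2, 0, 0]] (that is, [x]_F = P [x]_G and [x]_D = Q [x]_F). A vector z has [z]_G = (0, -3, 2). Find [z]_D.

(5, -19, -4)

Apply P to get F-coordinates (-2, 7, -10), then Q to get D-coordinates.
The result is [z]_D = (5, -19, -4).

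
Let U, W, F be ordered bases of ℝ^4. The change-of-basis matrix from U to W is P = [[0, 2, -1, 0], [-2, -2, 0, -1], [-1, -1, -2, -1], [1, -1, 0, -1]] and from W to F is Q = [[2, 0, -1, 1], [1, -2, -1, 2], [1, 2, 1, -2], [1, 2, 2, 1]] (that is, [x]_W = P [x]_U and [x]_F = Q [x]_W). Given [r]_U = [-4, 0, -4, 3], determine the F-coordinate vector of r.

Apply P to get W-coordinates [4, 5, 9, -7], then Q to get F-coordinates.
The result is [r]_F = [-8, -29, 37, 25].

[-8, -29, 37, 25]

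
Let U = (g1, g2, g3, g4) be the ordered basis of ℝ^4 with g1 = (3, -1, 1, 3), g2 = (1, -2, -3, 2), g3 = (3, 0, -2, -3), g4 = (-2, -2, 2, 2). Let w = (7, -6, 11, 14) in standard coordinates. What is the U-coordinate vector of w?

(4, -1, 0, 2)

We seek scalars with c_1 g1 + ... + c_4 g4 = w; equivalently solve M c = w where the columns of M are g1, ..., g4.
Gaussian elimination on [M | w] yields c = (4, -1, 0, 2).
Check: 4g1 - g2 + 0·g3 + 2g4 = (7, -6, 11, 14).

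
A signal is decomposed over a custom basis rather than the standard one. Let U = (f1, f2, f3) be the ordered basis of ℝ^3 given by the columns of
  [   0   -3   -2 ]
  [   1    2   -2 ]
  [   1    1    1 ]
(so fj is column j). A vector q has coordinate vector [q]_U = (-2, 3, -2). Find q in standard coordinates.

(-5, 8, -1)

q = M [q]_U, where M has columns f1, ..., f3.
Carrying out the matrix-vector product, q = (-5, 8, -1).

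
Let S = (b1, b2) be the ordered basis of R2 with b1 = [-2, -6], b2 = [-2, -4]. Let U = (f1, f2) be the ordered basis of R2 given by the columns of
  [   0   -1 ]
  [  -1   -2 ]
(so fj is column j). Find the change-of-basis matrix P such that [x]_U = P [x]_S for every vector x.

[[2, 0], [2, 2]]

Take x = bj: its S-coordinates are the j-th standard unit vector, so P e_j — column j of P — equals [bj]_U.
b1 = 2f1 + 2f2, giving column 1 = [2, 2]; repeating for each j gives P = [[2, 0], [2, 2]].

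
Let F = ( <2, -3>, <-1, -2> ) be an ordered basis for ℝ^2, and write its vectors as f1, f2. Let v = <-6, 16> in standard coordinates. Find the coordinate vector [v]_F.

<-4, -2>

Write v = c_1 f1 + c_2 f2 and solve for the c_i.
System: 2c_1 - c_2 = -6, -3c_1 - 2c_2 = 16; solving gives c_1 = -4, c_2 = -2.
Check: -4f1 - 2f2 = <-6, 16>.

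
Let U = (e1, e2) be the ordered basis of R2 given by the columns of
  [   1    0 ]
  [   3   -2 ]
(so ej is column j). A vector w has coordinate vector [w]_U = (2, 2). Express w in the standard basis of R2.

(2, 2)

w = M [w]_U, where M has columns e1, e2.
Carrying out the matrix-vector product, w = (2, 2).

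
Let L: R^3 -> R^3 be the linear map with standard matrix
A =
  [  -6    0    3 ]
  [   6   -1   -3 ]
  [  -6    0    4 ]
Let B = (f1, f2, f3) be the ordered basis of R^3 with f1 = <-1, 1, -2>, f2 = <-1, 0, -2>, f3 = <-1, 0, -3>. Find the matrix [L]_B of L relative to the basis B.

[[-1, 0, 3], [-1, -2, 0], [2, 2, 0]]

With P the matrix whose columns are f1, ..., f3, [L]_B = P^(-1) A P.
Column by column: L(f1) = A f1 = <0, -1, -2>; its B-coordinates <-1, -1, 2> give column 1.
Continuing for each basis vector yields [L]_B = [[-1, 0, 3], [-1, -2, 0], [2, 2, 0]].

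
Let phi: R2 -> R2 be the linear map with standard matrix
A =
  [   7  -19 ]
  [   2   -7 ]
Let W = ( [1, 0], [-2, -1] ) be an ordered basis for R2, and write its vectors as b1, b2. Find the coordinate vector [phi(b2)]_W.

[-1, -3]

Compute phi(b2) = A b2 = [5, 3] in standard coordinates.
Then write this in W-coordinates: solve for y in y_1 b1 + y_2 b2 = [5, 3].
This gives y = [-1, -3], which is column 2 of [phi]_W.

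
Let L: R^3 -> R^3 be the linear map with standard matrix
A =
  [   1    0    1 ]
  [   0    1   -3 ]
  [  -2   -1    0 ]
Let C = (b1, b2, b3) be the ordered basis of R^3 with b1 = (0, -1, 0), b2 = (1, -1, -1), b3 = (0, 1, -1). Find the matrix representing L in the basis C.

[[0, -1, -1], [0, 0, -1], [-1, 1, 2]]

The j-th column of [L]_C is [L(bj)]_C.
L(b1) = A b1 = (0, -1, 1) = 0·b1 + 0·b2 - b3, so column 1 is (0, 0, -1).
Repeating for b2, b3 and assembling the columns gives [[0, -1, -1], [0, 0, -1], [-1, 1, 2]].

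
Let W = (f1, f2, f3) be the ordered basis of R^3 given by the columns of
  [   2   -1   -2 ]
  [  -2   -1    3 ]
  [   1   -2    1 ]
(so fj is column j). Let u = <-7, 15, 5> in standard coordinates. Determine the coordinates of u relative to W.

<-3, -3, 2>

We seek scalars with c_1 f1 + ... + c_3 f3 = u; equivalently solve M c = u where the columns of M are f1, ..., f3.
Row-reducing the augmented matrix [M | u] gives c = (-3, -3, 2).
Check: -3f1 - 3f2 + 2f3 = <-7, 15, 5>.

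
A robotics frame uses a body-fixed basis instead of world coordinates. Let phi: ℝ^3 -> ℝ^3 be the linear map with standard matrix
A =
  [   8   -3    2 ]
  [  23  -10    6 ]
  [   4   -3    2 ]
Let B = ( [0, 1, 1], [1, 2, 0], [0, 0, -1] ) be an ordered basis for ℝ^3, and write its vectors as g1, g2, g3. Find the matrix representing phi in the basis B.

[[-2, -1, -2], [-1, 2, -2], [-1, 1, 0]]

Let P have columns g1, ..., g3. Then [phi]_B = P^(-1) A P.
Here det P = 1, so P^(-1) is integer; computing A P first and then P^(-1)(A P) gives [[-2, -1, -2], [-1, 2, -2], [-1, 1, 0]].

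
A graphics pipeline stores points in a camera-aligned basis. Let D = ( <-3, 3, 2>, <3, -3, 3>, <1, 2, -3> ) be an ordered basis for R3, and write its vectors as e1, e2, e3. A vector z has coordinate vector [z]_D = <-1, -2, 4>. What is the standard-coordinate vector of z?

<1, 11, -20>

By definition z = -e1 - 2e2 + 4e3.
Summing componentwise gives <1, 11, -20>.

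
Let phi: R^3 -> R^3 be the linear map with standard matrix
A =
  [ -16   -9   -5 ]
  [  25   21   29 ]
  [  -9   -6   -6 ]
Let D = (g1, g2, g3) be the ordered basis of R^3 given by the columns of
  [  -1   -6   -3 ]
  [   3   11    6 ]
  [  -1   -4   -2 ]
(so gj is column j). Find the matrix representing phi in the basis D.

[[-3, -2, -1], [0, -1, -2], [3, -3, 3]]

Let P have columns g1, ..., g3. Then [phi]_D = P^(-1) A P.
Here det P = 1, so P^(-1) is integer; computing A P first and then P^(-1)(A P) gives [[-3, -2, -1], [0, -1, -2], [3, -3, 3]].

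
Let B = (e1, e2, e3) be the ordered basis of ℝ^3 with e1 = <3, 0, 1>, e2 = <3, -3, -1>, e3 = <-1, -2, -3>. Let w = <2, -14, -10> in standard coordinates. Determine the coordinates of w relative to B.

<-3, 4, 1>

We seek scalars with c_1 e1 + ... + c_3 e3 = w; equivalently solve M c = w where the columns of M are e1, ..., e3.
Row-reducing the augmented matrix [M | w] gives c = (-3, 4, 1).
Check: -3e1 + 4e2 + e3 = <2, -14, -10>.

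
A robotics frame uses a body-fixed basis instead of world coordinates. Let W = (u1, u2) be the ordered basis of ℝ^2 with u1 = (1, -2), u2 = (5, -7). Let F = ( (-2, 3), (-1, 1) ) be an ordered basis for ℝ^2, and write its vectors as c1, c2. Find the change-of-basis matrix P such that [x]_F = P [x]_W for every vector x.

Column j of P is [uj]_F, since P maps W-coordinates to F-coordinates.
Expressing u1 in F: u1 = -c1 + c2, so column 1 of P is (-1, 1).
Doing the same for each uj gives P = [[-1, -2], [1, -1]].

[[-1, -2], [1, -1]]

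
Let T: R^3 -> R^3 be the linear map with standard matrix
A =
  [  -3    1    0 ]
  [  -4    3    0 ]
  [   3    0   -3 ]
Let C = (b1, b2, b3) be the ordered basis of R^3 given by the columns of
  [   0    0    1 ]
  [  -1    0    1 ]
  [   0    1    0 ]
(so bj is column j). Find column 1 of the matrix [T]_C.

(2, 0, -1)

Column 1 of [T]_C is the C-coordinate vector of T(b1).
In standard coordinates T(b1) = A b1 = (-1, -3, 0).
Converting to C: (-1, -3, 0) = 2b1 + 0·b2 - b3, so the coordinate vector is (2, 0, -1).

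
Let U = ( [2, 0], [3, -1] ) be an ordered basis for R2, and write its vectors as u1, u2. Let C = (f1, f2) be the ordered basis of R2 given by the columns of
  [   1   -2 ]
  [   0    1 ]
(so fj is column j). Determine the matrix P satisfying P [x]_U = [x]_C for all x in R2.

[[2, 1], [0, -1]]

Column j of P is [uj]_C, since P maps U-coordinates to C-coordinates.
Expressing u1 in C: u1 = 2f1 + 0·f2, so column 1 of P is [2, 0].
Doing the same for each uj gives P = [[2, 1], [0, -1]].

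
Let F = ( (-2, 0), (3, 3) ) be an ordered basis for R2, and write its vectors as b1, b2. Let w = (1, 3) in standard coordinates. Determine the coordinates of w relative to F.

(1, 1)

Write w = c_1 b1 + c_2 b2 and solve for the c_i.
System: -2c_1 + 3c_2 = 1, 0c_1 + 3c_2 = 3; solving gives c_1 = 1, c_2 = 1.
Check: b1 + b2 = (1, 3).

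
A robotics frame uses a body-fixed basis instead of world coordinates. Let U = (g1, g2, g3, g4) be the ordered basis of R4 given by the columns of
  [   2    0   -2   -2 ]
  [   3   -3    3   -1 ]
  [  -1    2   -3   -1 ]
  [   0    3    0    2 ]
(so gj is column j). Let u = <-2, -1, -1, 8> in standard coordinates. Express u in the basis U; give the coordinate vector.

<1, 2, 1, 1>

We seek scalars with c_1 g1 + ... + c_4 g4 = u; equivalently solve M c = u where the columns of M are g1, ..., g4.
Row-reducing the augmented matrix [M | u] gives c = (1, 2, 1, 1).
Check: g1 + 2g2 + g3 + g4 = <-2, -1, -1, 8>.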